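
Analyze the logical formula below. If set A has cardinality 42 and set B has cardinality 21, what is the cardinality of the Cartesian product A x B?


The Cartesian product A x B contains all ordered pairs (a, b).
|A x B| = |A| * |B| = 42 * 21 = 882

882


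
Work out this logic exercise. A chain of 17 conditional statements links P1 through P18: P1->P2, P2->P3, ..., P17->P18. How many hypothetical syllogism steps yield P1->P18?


With 17 implications in a chain connecting 18 propositions:
P1->P2, P2->P3, ..., P17->P18
Steps needed = (number of implications) - 1 = 17 - 1 = 16

16


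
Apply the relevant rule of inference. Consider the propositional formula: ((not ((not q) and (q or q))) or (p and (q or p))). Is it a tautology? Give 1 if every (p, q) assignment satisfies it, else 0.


Check all 4 assignments:
p=0, q=0: 1
p=0, q=1: 1
p=1, q=0: 1
p=1, q=1: 1
Satisfying count = 4/4.
Tautology iff count = 4: yes.

1


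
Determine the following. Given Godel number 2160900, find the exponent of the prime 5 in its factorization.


Factorize 2160900 by dividing by 5 repeatedly.
Division steps: 5 divides 2160900 exactly 2 time(s).
Exponent of 5 = 2

2


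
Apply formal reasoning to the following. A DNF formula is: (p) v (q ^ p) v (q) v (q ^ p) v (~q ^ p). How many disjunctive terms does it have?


A DNF formula is a disjunction of terms (conjunctions).
Terms are separated by v.
Counting the disjuncts: 5 terms.

5


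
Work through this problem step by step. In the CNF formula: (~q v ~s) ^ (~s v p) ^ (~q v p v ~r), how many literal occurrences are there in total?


Counting literals in each clause:
Clause 1: 2 literal(s)
Clause 2: 2 literal(s)
Clause 3: 3 literal(s)
Total = 7

7


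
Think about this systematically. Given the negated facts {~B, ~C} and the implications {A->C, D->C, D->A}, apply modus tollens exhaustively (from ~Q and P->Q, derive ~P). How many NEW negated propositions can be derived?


Initial negated facts: {~B, ~C}
Apply modus tollens to closure:
  ~C and A->C  =>  ~A
  ~C and D->C  =>  ~D
Final negated: {~A, ~B, ~C, ~D}
New negations: {~A, ~D}
Count = 2

2


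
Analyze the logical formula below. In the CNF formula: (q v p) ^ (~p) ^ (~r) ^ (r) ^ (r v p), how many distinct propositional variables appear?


Identify each variable that appears in the formula.
Variables found: p, q, r
Count = 3

3


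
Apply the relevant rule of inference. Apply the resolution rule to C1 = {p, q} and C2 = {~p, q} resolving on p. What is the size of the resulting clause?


Remove p from C1 and ~p from C2.
C1 remainder: {q}
C2 remainder: {q}
Union (resolvent): {q}
Resolvent has 1 literal(s).

1


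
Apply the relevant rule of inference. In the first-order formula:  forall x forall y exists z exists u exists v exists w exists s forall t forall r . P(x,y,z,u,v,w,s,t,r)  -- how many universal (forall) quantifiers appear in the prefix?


Quantifier prefix: forall x forall y exists z exists u exists v exists w exists s forall t forall r
Mark each quantifier type:
  U U E E E E E U U
Universal count = 4, Existential count = 5
Asked for universal (forall) quantifiers: 4

4


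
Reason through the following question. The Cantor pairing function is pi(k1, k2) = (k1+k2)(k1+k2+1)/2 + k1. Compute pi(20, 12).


k1 + k2 = 32
(k1+k2)(k1+k2+1)/2 = 32 * 33 / 2 = 528
pi = 528 + 20 = 548

548


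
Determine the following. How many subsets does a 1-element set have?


The power set of a set with n elements has 2^n elements.
|P(S)| = 2^1 = 2

2


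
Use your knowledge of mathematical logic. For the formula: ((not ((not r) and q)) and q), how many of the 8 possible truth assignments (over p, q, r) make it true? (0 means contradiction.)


Check all 8 assignments:
p=0, q=0, r=0: 0
p=0, q=0, r=1: 0
p=0, q=1, r=0: 0
p=0, q=1, r=1: 1
p=1, q=0, r=0: 0
p=1, q=0, r=1: 0
p=1, q=1, r=0: 0
p=1, q=1, r=1: 1
Count of True = 2

2


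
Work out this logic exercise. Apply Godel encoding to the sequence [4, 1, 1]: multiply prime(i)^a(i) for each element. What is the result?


Encode each element as an exponent of the corresponding prime:
  2^4 = 16
  3^1 = 3
  5^1 = 5
Product = 16 * 3 * 5 = 240

240


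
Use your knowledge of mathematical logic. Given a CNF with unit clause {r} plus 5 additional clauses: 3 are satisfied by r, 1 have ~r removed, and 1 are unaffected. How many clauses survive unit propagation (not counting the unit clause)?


Satisfied (removed): 3
Shortened (remain): 1
Unchanged (remain): 1
Remaining = 1 + 1 = 2

2


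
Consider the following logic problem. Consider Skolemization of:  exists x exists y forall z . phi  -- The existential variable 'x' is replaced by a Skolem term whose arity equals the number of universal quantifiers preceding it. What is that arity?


Quantifier prefix: exists x exists y forall z
'x' is existentially quantified at position 1.
No universal quantifiers precede it.
Skolem function arity = 0 (a Skolem constant)

0


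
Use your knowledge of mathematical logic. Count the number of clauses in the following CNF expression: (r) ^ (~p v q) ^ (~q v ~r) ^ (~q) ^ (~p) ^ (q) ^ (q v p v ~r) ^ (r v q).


A CNF formula is a conjunction of clauses.
Clauses are separated by ^.
Counting the conjuncts: 8 clauses.

8


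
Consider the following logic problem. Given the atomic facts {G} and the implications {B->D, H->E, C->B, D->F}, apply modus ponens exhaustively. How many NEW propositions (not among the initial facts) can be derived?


Initial facts: {G}
Apply modus ponens to closure:
  (no implication fires)
Final known: {G}
New propositions: {(none)}
Count = 0

0


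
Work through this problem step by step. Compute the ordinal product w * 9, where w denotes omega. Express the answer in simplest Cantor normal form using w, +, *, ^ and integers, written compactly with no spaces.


Compute w * 9.
Ordinal * is associative and left-distributive over +, but NOT commutative; for finite n>1, n*w = w but w*n stays w*n.
w * 9 means 9 copies of w concatenated: w*9.
Result = w*9

w*9


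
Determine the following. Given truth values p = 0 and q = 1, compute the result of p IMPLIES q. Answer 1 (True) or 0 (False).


p = 0, q = 1
Operation: p IMPLIES q
Evaluate: 0 IMPLIES 1 = 1

1


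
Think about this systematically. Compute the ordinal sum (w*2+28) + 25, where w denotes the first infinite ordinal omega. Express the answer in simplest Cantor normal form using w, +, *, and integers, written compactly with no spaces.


Compute (w*2+28) + 25.
Ordinal + is associative but NOT commutative; for finite n>0, n + w = w but w + n stays w+n.
By associativity: (w*2+28) + 25 = w*2 + (28+25) = w*2+53.
Result = w*2+53

w*2+53


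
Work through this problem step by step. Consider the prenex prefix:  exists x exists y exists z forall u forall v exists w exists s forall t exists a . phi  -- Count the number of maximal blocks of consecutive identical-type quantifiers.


Quantifier-type sequence: E E E A A E E A E  (A=forall, E=exists)
Group into maximal same-type runs:
  Ex3 | Ax2 | Ex2 | Ax1 | Ex1
Number of blocks = 5

5


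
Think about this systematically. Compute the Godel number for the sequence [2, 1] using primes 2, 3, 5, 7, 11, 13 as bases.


Encode each element as an exponent of the corresponding prime:
  2^2 = 4
  3^1 = 3
Product = 4 * 3 = 12

12


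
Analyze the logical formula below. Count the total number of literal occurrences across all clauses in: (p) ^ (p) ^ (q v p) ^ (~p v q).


Counting literals in each clause:
Clause 1: 1 literal(s)
Clause 2: 1 literal(s)
Clause 3: 2 literal(s)
Clause 4: 2 literal(s)
Total = 6

6


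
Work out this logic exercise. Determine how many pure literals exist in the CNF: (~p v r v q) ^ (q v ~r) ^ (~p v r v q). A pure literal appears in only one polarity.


Check each variable for pure literal status:
p: pure negative
q: pure positive
r: mixed (not pure)
Pure literal count = 2

2


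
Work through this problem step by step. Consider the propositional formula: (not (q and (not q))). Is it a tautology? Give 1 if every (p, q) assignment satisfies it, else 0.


Check all 4 assignments:
p=0, q=0: 1
p=0, q=1: 1
p=1, q=0: 1
p=1, q=1: 1
Satisfying count = 4/4.
Tautology iff count = 4: yes.

1


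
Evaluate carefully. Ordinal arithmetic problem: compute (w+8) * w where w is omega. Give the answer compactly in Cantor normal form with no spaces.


Compute (w+8) * w.
Ordinal * is associative and left-distributive over +, but NOT commutative; for finite n>1, n*w = w but w*n stays w*n.
(w+8) * w = sup{(w+8)*k : k<w} = sup{w*k+8} = w^2 (the +8 tail is absorbed in the limit).
Result = w^2

w^2


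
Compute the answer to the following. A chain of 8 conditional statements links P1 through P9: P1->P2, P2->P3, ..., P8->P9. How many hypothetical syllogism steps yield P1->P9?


With 8 implications in a chain connecting 9 propositions:
P1->P2, P2->P3, ..., P8->P9
Steps needed = (number of implications) - 1 = 8 - 1 = 7

7


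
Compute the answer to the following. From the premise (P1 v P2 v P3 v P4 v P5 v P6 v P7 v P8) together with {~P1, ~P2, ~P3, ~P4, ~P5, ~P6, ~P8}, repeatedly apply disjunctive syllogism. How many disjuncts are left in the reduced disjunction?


Original disjuncts (8): P1, P2, P3, P4, P5, P6, P7, P8
Negated (eliminate): ~P1, ~P2, ~P3, ~P4, ~P5, ~P6, ~P8
Remaining disjuncts: P7
Count = 8 - 7 = 1

1


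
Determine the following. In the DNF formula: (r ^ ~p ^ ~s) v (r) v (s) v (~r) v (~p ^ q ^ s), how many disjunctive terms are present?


A DNF formula is a disjunction of terms (conjunctions).
Terms are separated by v.
Counting the disjuncts: 5 terms.

5


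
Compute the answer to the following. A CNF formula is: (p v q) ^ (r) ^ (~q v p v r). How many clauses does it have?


A CNF formula is a conjunction of clauses.
Clauses are separated by ^.
Counting the conjuncts: 3 clauses.

3


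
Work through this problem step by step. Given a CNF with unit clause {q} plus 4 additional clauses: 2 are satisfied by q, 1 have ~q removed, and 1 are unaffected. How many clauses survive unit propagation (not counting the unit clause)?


Satisfied (removed): 2
Shortened (remain): 1
Unchanged (remain): 1
Remaining = 1 + 1 = 2

2


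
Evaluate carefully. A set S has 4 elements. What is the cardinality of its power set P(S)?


The power set of a set with n elements has 2^n elements.
|P(S)| = 2^4 = 16

16


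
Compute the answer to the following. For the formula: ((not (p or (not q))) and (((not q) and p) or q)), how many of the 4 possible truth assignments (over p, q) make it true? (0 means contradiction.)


Check all 4 assignments:
p=0, q=0: 0
p=0, q=1: 1
p=1, q=0: 0
p=1, q=1: 0
Count of True = 1

1


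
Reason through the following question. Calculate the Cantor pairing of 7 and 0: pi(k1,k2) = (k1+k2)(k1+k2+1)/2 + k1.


k1 + k2 = 7
(k1+k2)(k1+k2+1)/2 = 7 * 8 / 2 = 28
pi = 28 + 7 = 35

35


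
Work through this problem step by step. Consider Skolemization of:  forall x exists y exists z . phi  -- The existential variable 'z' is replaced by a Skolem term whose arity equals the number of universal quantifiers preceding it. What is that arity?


Quantifier prefix: forall x exists y exists z
'z' is existentially quantified at position 3.
Universal variables preceding it: x
Skolem function arity = 1

1


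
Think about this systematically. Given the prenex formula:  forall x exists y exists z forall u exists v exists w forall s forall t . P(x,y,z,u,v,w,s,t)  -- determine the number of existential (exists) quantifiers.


Quantifier prefix: forall x exists y exists z forall u exists v exists w forall s forall t
Mark each quantifier type:
  U E E U E E U U
Universal count = 4, Existential count = 4
Asked for existential (exists) quantifiers: 4

4


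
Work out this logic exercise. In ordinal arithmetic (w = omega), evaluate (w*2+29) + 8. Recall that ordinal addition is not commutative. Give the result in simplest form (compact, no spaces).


Compute (w*2+29) + 8.
Ordinal + is associative but NOT commutative; for finite n>0, n + w = w but w + n stays w+n.
By associativity: (w*2+29) + 8 = w*2 + (29+8) = w*2+37.
Result = w*2+37

w*2+37


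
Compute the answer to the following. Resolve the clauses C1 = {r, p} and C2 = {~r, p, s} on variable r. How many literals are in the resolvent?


Remove r from C1 and ~r from C2.
C1 remainder: {p}
C2 remainder: {p, s}
Union (resolvent): {p, s}
Resolvent has 2 literal(s).

2


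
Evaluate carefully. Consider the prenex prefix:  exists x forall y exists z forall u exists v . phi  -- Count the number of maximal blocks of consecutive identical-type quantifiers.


Quantifier-type sequence: E A E A E  (A=forall, E=exists)
Group into maximal same-type runs:
  Ex1 | Ax1 | Ex1 | Ax1 | Ex1
Number of blocks = 5

5


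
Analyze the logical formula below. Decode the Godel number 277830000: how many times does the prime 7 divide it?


Factorize 277830000 by dividing by 7 repeatedly.
Division steps: 7 divides 277830000 exactly 3 time(s).
Exponent of 7 = 3

3


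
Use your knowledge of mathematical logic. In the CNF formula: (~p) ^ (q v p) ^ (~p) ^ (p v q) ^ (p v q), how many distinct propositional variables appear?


Identify each variable that appears in the formula.
Variables found: p, q
Count = 2

2


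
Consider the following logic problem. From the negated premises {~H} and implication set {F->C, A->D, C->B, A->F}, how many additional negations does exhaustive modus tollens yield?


Initial negated facts: {~H}
Apply modus tollens to closure:
  (no implication fires)
Final negated: {~H}
New negations: {(none)}
Count = 0

0


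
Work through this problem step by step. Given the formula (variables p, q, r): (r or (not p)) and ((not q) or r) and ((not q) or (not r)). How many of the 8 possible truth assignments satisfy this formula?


Evaluate all 8 assignments for p, q, r:
p=0, q=0, r=0: 1
p=0, q=0, r=1: 1
p=0, q=1, r=0: 0
p=0, q=1, r=1: 0
p=1, q=0, r=0: 0
p=1, q=0, r=1: 1
p=1, q=1, r=0: 0
p=1, q=1, r=1: 0
Satisfying count = 3

3


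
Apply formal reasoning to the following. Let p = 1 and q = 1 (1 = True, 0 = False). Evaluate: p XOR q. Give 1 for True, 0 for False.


p = 1, q = 1
Operation: p XOR q
Evaluate: 1 XOR 1 = 0

0


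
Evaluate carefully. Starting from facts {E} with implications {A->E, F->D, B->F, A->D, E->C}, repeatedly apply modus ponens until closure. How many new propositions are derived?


Initial facts: {E}
Apply modus ponens to closure:
  E and E->C  =>  C
Final known: {C, E}
New propositions: {C}
Count = 1

1


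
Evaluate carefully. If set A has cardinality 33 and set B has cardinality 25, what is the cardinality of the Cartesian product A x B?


The Cartesian product A x B contains all ordered pairs (a, b).
|A x B| = |A| * |B| = 33 * 25 = 825

825


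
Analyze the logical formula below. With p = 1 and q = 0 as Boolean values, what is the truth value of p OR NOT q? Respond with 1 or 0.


p = 1, q = 0
Operation: p OR NOT q
Evaluate: 1 OR NOT 0 = 1

1


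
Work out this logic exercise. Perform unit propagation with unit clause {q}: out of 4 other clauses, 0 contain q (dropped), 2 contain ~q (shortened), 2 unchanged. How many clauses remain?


Satisfied (removed): 0
Shortened (remain): 2
Unchanged (remain): 2
Remaining = 2 + 2 = 4

4


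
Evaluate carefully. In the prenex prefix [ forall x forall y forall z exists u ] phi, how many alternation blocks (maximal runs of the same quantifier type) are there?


Quantifier-type sequence: A A A E  (A=forall, E=exists)
Group into maximal same-type runs:
  Ax3 | Ex1
Number of blocks = 2

2


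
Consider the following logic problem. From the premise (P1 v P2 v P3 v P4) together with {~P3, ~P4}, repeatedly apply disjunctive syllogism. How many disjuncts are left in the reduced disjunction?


Original disjuncts (4): P1, P2, P3, P4
Negated (eliminate): ~P3, ~P4
Remaining disjuncts: P1, P2
Count = 4 - 2 = 2

2


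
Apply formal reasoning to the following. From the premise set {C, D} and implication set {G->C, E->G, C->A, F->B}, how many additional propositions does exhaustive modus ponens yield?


Initial facts: {C, D}
Apply modus ponens to closure:
  C and C->A  =>  A
Final known: {A, C, D}
New propositions: {A}
Count = 1

1


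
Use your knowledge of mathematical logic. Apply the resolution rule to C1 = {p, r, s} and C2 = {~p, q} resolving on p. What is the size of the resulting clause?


Remove p from C1 and ~p from C2.
C1 remainder: {r, s}
C2 remainder: {q}
Union (resolvent): {q, r, s}
Resolvent has 3 literal(s).

3


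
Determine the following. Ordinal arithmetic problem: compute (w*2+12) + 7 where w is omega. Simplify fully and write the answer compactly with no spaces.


Compute (w*2+12) + 7.
Ordinal + is associative but NOT commutative; for finite n>0, n + w = w but w + n stays w+n.
By associativity: (w*2+12) + 7 = w*2 + (12+7) = w*2+19.
Result = w*2+19

w*2+19


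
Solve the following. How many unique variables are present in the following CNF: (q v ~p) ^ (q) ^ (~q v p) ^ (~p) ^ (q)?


Identify each variable that appears in the formula.
Variables found: p, q
Count = 2

2


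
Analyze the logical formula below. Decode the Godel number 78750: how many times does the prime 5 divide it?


Factorize 78750 by dividing by 5 repeatedly.
Division steps: 5 divides 78750 exactly 4 time(s).
Exponent of 5 = 4

4


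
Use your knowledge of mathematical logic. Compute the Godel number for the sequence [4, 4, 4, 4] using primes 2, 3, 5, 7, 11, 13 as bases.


Encode each element as an exponent of the corresponding prime:
  2^4 = 16
  3^4 = 81
  5^4 = 625
  7^4 = 2401
Product = 16 * 81 * 625 * 2401 = 1944810000

1944810000


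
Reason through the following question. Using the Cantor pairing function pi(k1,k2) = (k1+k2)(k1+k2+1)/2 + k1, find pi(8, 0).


k1 + k2 = 8
(k1+k2)(k1+k2+1)/2 = 8 * 9 / 2 = 36
pi = 36 + 8 = 44

44


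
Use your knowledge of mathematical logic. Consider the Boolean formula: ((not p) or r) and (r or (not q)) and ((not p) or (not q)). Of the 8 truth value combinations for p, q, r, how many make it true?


Evaluate all 8 assignments for p, q, r:
p=0, q=0, r=0: 1
p=0, q=0, r=1: 1
p=0, q=1, r=0: 0
p=0, q=1, r=1: 1
p=1, q=0, r=0: 0
p=1, q=0, r=1: 1
p=1, q=1, r=0: 0
p=1, q=1, r=1: 0
Satisfying count = 4

4


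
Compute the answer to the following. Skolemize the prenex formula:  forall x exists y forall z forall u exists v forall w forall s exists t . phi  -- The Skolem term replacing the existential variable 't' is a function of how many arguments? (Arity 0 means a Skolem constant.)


Quantifier prefix: forall x exists y forall z forall u exists v forall w forall s exists t
't' is existentially quantified at position 8.
Universal variables preceding it: x, z, u, w, s
Skolem function arity = 5

5


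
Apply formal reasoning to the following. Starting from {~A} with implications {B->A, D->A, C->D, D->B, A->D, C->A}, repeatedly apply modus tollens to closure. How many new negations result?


Initial negated facts: {~A}
Apply modus tollens to closure:
  ~A and B->A  =>  ~B
  ~A and D->A  =>  ~D
  ~D and C->D  =>  ~C
Final negated: {~A, ~B, ~C, ~D}
New negations: {~B, ~C, ~D}
Count = 3

3


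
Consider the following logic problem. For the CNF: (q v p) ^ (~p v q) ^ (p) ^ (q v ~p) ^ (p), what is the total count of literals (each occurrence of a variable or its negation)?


Counting literals in each clause:
Clause 1: 2 literal(s)
Clause 2: 2 literal(s)
Clause 3: 1 literal(s)
Clause 4: 2 literal(s)
Clause 5: 1 literal(s)
Total = 8

8


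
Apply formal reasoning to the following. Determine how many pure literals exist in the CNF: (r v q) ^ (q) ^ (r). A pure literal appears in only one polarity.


Check each variable for pure literal status:
p: absent (not pure)
q: pure positive
r: pure positive
Pure literal count = 2

2


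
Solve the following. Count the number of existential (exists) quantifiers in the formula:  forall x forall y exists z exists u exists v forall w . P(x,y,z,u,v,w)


Quantifier prefix: forall x forall y exists z exists u exists v forall w
Mark each quantifier type:
  U U E E E U
Universal count = 3, Existential count = 3
Asked for existential (exists) quantifiers: 3

3


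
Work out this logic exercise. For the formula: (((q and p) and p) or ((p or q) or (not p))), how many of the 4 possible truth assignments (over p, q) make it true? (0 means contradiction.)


Check all 4 assignments:
p=0, q=0: 1
p=0, q=1: 1
p=1, q=0: 1
p=1, q=1: 1
Count of True = 4

4


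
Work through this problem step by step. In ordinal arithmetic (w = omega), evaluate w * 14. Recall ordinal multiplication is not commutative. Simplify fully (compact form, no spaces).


Compute w * 14.
Ordinal * is associative and left-distributive over +, but NOT commutative; for finite n>1, n*w = w but w*n stays w*n.
w * 14 means 14 copies of w concatenated: w*14.
Result = w*14

w*14


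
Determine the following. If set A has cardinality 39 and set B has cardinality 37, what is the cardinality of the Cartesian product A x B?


The Cartesian product A x B contains all ordered pairs (a, b).
|A x B| = |A| * |B| = 39 * 37 = 1443

1443


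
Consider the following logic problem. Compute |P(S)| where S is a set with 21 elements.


The power set of a set with n elements has 2^n elements.
|P(S)| = 2^21 = 2097152

2097152


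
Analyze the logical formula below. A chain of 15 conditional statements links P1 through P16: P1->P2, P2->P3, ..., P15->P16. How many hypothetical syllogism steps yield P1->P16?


With 15 implications in a chain connecting 16 propositions:
P1->P2, P2->P3, ..., P15->P16
Steps needed = (number of implications) - 1 = 15 - 1 = 14

14


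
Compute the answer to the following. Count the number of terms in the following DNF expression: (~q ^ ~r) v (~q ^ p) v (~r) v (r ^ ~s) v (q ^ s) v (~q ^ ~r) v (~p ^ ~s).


A DNF formula is a disjunction of terms (conjunctions).
Terms are separated by v.
Counting the disjuncts: 7 terms.

7


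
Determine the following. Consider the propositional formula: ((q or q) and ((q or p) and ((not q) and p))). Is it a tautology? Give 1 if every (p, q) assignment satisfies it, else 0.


Check all 4 assignments:
p=0, q=0: 0
p=0, q=1: 0
p=1, q=0: 0
p=1, q=1: 0
Satisfying count = 0/4.
Tautology iff count = 4: no.

0


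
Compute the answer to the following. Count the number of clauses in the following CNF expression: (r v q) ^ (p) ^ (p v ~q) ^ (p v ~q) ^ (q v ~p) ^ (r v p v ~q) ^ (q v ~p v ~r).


A CNF formula is a conjunction of clauses.
Clauses are separated by ^.
Counting the conjuncts: 7 clauses.

7


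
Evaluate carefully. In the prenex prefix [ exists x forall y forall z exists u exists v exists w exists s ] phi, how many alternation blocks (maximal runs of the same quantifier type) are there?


Quantifier-type sequence: E A A E E E E  (A=forall, E=exists)
Group into maximal same-type runs:
  Ex1 | Ax2 | Ex4
Number of blocks = 3

3


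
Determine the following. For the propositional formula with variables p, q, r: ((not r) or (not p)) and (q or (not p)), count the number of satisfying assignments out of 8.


Evaluate all 8 assignments for p, q, r:
p=0, q=0, r=0: 1
p=0, q=0, r=1: 1
p=0, q=1, r=0: 1
p=0, q=1, r=1: 1
p=1, q=0, r=0: 0
p=1, q=0, r=1: 0
p=1, q=1, r=0: 1
p=1, q=1, r=1: 0
Satisfying count = 5

5


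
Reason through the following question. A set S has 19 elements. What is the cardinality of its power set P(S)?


The power set of a set with n elements has 2^n elements.
|P(S)| = 2^19 = 524288

524288


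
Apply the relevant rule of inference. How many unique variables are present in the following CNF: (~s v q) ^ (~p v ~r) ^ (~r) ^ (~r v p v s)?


Identify each variable that appears in the formula.
Variables found: p, q, r, s
Count = 4

4


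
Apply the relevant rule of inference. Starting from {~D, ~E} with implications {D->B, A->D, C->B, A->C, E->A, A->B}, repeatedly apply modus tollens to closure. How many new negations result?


Initial negated facts: {~D, ~E}
Apply modus tollens to closure:
  ~D and A->D  =>  ~A
Final negated: {~A, ~D, ~E}
New negations: {~A}
Count = 1

1


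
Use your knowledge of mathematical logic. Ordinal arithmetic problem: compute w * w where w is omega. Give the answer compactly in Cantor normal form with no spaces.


Compute w * w.
Ordinal * is associative and left-distributive over +, but NOT commutative; for finite n>1, n*w = w but w*n stays w*n.
w * w = w^2 by definition.
Result = w^2

w^2


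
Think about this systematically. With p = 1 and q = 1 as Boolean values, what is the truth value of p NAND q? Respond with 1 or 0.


p = 1, q = 1
Operation: p NAND q
Evaluate: 1 NAND 1 = 0

0


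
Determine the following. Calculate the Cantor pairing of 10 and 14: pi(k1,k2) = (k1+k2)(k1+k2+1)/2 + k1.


k1 + k2 = 24
(k1+k2)(k1+k2+1)/2 = 24 * 25 / 2 = 300
pi = 300 + 10 = 310

310


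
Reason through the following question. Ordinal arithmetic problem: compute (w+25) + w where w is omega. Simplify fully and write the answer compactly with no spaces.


Compute (w+25) + w.
Ordinal + is associative but NOT commutative; for finite n>0, n + w = w but w + n stays w+n.
(w+25) + w = w + (25+w) = w + w = w*2 (the finite tail 25 is absorbed by the right w).
Result = w*2

w*2


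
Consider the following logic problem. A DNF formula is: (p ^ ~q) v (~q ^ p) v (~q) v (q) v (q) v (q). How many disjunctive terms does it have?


A DNF formula is a disjunction of terms (conjunctions).
Terms are separated by v.
Counting the disjuncts: 6 terms.

6


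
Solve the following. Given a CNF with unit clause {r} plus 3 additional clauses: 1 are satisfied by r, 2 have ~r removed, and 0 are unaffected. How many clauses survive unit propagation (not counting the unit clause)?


Satisfied (removed): 1
Shortened (remain): 2
Unchanged (remain): 0
Remaining = 2 + 0 = 2

2


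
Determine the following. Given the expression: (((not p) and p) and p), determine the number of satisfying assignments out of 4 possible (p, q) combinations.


Check all 4 assignments:
p=0, q=0: 0
p=0, q=1: 0
p=1, q=0: 0
p=1, q=1: 0
Count of True = 0

0


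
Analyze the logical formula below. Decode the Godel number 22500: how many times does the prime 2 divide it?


Factorize 22500 by dividing by 2 repeatedly.
Division steps: 2 divides 22500 exactly 2 time(s).
Exponent of 2 = 2

2


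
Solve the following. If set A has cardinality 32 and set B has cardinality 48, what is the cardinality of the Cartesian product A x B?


The Cartesian product A x B contains all ordered pairs (a, b).
|A x B| = |A| * |B| = 32 * 48 = 1536

1536


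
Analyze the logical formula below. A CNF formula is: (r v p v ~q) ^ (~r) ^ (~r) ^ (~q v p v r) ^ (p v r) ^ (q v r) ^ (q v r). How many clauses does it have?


A CNF formula is a conjunction of clauses.
Clauses are separated by ^.
Counting the conjuncts: 7 clauses.

7


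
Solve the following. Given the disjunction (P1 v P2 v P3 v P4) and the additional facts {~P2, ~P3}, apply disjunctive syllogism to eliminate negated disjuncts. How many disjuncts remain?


Original disjuncts (4): P1, P2, P3, P4
Negated (eliminate): ~P2, ~P3
Remaining disjuncts: P1, P4
Count = 4 - 2 = 2

2


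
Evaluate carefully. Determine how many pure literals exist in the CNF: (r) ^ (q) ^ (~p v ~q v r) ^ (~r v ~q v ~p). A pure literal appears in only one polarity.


Check each variable for pure literal status:
p: pure negative
q: mixed (not pure)
r: mixed (not pure)
Pure literal count = 1

1


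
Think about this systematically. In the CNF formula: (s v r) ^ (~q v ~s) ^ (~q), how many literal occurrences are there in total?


Counting literals in each clause:
Clause 1: 2 literal(s)
Clause 2: 2 literal(s)
Clause 3: 1 literal(s)
Total = 5

5


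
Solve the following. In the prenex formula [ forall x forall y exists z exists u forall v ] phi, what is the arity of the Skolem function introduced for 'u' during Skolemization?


Quantifier prefix: forall x forall y exists z exists u forall v
'u' is existentially quantified at position 4.
Universal variables preceding it: x, y
Skolem function arity = 2

2


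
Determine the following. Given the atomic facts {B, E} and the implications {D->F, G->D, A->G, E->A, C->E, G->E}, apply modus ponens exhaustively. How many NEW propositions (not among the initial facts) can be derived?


Initial facts: {B, E}
Apply modus ponens to closure:
  E and E->A  =>  A
  A and A->G  =>  G
  G and G->D  =>  D
  D and D->F  =>  F
Final known: {A, B, D, E, F, G}
New propositions: {A, D, F, G}
Count = 4

4


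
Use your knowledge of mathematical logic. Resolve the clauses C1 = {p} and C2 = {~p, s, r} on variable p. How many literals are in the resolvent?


Remove p from C1 and ~p from C2.
C1 remainder: {}
C2 remainder: {s, r}
Union (resolvent): {r, s}
Resolvent has 2 literal(s).

2


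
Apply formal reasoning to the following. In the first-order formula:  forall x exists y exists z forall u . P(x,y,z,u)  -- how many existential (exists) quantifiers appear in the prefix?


Quantifier prefix: forall x exists y exists z forall u
Mark each quantifier type:
  U E E U
Universal count = 2, Existential count = 2
Asked for existential (exists) quantifiers: 2

2


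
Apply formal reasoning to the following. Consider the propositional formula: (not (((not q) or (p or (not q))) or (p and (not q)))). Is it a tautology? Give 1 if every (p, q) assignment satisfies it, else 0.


Check all 4 assignments:
p=0, q=0: 0
p=0, q=1: 1
p=1, q=0: 0
p=1, q=1: 0
Satisfying count = 1/4.
Tautology iff count = 4: no.

0


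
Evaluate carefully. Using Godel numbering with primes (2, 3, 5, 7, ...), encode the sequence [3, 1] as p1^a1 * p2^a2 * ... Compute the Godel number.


Encode each element as an exponent of the corresponding prime:
  2^3 = 8
  3^1 = 3
Product = 8 * 3 = 24

24


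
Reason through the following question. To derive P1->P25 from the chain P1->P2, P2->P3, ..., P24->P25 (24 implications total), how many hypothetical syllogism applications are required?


With 24 implications in a chain connecting 25 propositions:
P1->P2, P2->P3, ..., P24->P25
Steps needed = (number of implications) - 1 = 24 - 1 = 23

23


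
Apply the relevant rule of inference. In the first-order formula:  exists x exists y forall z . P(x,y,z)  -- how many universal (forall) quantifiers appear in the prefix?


Quantifier prefix: exists x exists y forall z
Mark each quantifier type:
  E E U
Universal count = 1, Existential count = 2
Asked for universal (forall) quantifiers: 1

1


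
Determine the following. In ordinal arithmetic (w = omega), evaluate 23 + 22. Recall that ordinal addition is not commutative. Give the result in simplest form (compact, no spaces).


Compute 23 + 22.
Ordinal + is associative but NOT commutative; for finite n>0, n + w = w but w + n stays w+n.
Both operands finite; ordinal + agrees with natural +: 23 + 22 = 45.
Result = 45

45


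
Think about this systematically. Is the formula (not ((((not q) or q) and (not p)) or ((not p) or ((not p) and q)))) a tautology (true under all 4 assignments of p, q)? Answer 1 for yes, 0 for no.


Check all 4 assignments:
p=0, q=0: 0
p=0, q=1: 0
p=1, q=0: 1
p=1, q=1: 1
Satisfying count = 2/4.
Tautology iff count = 4: no.

0


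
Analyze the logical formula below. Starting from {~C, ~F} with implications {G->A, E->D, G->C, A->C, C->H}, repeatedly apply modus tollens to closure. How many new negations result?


Initial negated facts: {~C, ~F}
Apply modus tollens to closure:
  ~C and G->C  =>  ~G
  ~C and A->C  =>  ~A
Final negated: {~A, ~C, ~F, ~G}
New negations: {~A, ~G}
Count = 2

2


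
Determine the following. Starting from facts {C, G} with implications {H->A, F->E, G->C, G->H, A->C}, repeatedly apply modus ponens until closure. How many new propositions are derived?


Initial facts: {C, G}
Apply modus ponens to closure:
  G and G->H  =>  H
  H and H->A  =>  A
Final known: {A, C, G, H}
New propositions: {A, H}
Count = 2

2


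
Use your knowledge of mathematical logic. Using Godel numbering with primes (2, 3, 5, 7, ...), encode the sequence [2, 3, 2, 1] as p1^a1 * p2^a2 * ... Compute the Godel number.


Encode each element as an exponent of the corresponding prime:
  2^2 = 4
  3^3 = 27
  5^2 = 25
  7^1 = 7
Product = 4 * 27 * 25 * 7 = 18900

18900


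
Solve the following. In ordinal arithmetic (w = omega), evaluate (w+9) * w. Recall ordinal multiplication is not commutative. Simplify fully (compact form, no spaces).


Compute (w+9) * w.
Ordinal * is associative and left-distributive over +, but NOT commutative; for finite n>1, n*w = w but w*n stays w*n.
(w+9) * w = sup{(w+9)*k : k<w} = sup{w*k+9} = w^2 (the +9 tail is absorbed in the limit).
Result = w^2

w^2


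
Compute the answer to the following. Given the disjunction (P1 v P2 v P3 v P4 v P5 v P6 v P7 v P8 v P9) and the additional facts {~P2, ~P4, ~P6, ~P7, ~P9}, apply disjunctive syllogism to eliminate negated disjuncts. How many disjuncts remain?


Original disjuncts (9): P1, P2, P3, P4, P5, P6, P7, P8, P9
Negated (eliminate): ~P2, ~P4, ~P6, ~P7, ~P9
Remaining disjuncts: P1, P3, P5, P8
Count = 9 - 5 = 4

4


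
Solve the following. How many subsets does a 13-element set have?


The power set of a set with n elements has 2^n elements.
|P(S)| = 2^13 = 8192

8192


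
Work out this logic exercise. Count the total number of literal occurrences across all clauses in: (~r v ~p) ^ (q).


Counting literals in each clause:
Clause 1: 2 literal(s)
Clause 2: 1 literal(s)
Total = 3

3


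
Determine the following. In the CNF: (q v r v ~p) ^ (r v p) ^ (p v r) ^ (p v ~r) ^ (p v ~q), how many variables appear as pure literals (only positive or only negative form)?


Check each variable for pure literal status:
p: mixed (not pure)
q: mixed (not pure)
r: mixed (not pure)
Pure literal count = 0

0


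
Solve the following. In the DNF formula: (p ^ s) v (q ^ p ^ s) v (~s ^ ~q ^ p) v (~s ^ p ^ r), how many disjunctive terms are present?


A DNF formula is a disjunction of terms (conjunctions).
Terms are separated by v.
Counting the disjuncts: 4 terms.

4


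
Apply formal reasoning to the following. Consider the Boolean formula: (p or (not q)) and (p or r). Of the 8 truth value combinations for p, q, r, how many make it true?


Evaluate all 8 assignments for p, q, r:
p=0, q=0, r=0: 0
p=0, q=0, r=1: 1
p=0, q=1, r=0: 0
p=0, q=1, r=1: 0
p=1, q=0, r=0: 1
p=1, q=0, r=1: 1
p=1, q=1, r=0: 1
p=1, q=1, r=1: 1
Satisfying count = 5

5


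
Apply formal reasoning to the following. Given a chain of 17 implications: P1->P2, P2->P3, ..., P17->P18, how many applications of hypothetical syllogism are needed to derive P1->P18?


With 17 implications in a chain connecting 18 propositions:
P1->P2, P2->P3, ..., P17->P18
Steps needed = (number of implications) - 1 = 17 - 1 = 16

16


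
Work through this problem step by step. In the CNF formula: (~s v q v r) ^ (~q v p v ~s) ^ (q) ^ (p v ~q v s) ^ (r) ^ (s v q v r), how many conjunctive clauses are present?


A CNF formula is a conjunction of clauses.
Clauses are separated by ^.
Counting the conjuncts: 6 clauses.

6


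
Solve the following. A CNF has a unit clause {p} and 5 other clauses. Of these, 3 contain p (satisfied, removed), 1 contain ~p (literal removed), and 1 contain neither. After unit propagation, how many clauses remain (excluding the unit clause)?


Satisfied (removed): 3
Shortened (remain): 1
Unchanged (remain): 1
Remaining = 1 + 1 = 2

2


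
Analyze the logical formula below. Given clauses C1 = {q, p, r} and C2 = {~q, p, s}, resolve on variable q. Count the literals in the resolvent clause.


Remove q from C1 and ~q from C2.
C1 remainder: {p, r}
C2 remainder: {p, s}
Union (resolvent): {p, r, s}
Resolvent has 3 literal(s).

3


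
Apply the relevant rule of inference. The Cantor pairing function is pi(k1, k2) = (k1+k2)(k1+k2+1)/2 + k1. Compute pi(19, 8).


k1 + k2 = 27
(k1+k2)(k1+k2+1)/2 = 27 * 28 / 2 = 378
pi = 378 + 19 = 397

397


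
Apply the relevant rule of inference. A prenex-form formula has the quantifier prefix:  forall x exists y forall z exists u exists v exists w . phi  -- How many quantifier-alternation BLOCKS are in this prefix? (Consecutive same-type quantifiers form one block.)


Quantifier-type sequence: A E A E E E  (A=forall, E=exists)
Group into maximal same-type runs:
  Ax1 | Ex1 | Ax1 | Ex3
Number of blocks = 4

4


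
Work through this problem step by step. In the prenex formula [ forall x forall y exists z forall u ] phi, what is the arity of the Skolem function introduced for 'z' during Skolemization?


Quantifier prefix: forall x forall y exists z forall u
'z' is existentially quantified at position 3.
Universal variables preceding it: x, y
Skolem function arity = 2

2


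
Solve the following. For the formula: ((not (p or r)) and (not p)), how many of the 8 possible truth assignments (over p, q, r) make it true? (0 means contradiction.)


Check all 8 assignments:
p=0, q=0, r=0: 1
p=0, q=0, r=1: 0
p=0, q=1, r=0: 1
p=0, q=1, r=1: 0
p=1, q=0, r=0: 0
p=1, q=0, r=1: 0
p=1, q=1, r=0: 0
p=1, q=1, r=1: 0
Count of True = 2

2


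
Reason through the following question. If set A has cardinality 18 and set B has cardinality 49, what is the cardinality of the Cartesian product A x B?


The Cartesian product A x B contains all ordered pairs (a, b).
|A x B| = |A| * |B| = 18 * 49 = 882

882


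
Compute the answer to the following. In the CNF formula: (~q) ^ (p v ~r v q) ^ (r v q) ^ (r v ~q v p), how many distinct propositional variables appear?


Identify each variable that appears in the formula.
Variables found: p, q, r
Count = 3

3


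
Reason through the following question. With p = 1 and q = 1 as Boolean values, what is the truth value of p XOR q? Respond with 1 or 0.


p = 1, q = 1
Operation: p XOR q
Evaluate: 1 XOR 1 = 0

0


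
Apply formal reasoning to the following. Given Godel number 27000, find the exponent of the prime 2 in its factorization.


Factorize 27000 by dividing by 2 repeatedly.
Division steps: 2 divides 27000 exactly 3 time(s).
Exponent of 2 = 3

3


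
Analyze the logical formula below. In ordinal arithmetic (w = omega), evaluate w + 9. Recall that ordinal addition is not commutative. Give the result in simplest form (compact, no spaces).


Compute w + 9.
Ordinal + is associative but NOT commutative; for finite n>0, n + w = w but w + n stays w+n.
w + 9 is already in normal form (a successor ordinal beyond w).
Result = w+9

w+9


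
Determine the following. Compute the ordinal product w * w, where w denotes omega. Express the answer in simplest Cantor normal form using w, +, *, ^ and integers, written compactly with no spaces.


Compute w * w.
Ordinal * is associative and left-distributive over +, but NOT commutative; for finite n>1, n*w = w but w*n stays w*n.
w * w = w^2 by definition.
Result = w^2

w^2


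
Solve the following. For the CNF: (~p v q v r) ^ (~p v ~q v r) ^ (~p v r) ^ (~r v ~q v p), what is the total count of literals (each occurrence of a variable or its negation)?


Counting literals in each clause:
Clause 1: 3 literal(s)
Clause 2: 3 literal(s)
Clause 3: 2 literal(s)
Clause 4: 3 literal(s)
Total = 11

11


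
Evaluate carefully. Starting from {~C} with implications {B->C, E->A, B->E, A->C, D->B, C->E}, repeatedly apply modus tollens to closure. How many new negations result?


Initial negated facts: {~C}
Apply modus tollens to closure:
  ~C and B->C  =>  ~B
  ~C and A->C  =>  ~A
  ~B and D->B  =>  ~D
  ~A and E->A  =>  ~E
Final negated: {~A, ~B, ~C, ~D, ~E}
New negations: {~A, ~B, ~D, ~E}
Count = 4

4


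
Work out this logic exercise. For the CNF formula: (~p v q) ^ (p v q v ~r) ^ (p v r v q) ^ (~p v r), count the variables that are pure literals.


Check each variable for pure literal status:
p: mixed (not pure)
q: pure positive
r: mixed (not pure)
Pure literal count = 1

1
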